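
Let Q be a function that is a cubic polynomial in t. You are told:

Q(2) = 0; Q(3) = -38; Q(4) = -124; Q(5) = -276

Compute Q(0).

4

Write Q(t) = at³ + bt² + ct + d; the 4 given values yield a linear system in the 4 coefficients.
Solving, Q(t) = -3t³ + 3t² + 4t + 4.
Then Q(0) = 4.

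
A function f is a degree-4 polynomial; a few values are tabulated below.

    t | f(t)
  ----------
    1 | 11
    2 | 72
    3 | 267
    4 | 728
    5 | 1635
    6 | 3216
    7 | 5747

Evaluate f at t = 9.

First differences: 61, 195, 461, 907, 1581, 2531. Second differences: 134, 266, 446, 674, 950. Third differences: 132, 180, 228, 276. Fourth differences: 48, 48, 48.
Level-4 differences are constant, so f has degree 4.
Fitting a degree-4 polynomial gives f(t) = 2t^4 + 2t³ + 5t² + 2t.
Then f(9) = 15003.

15003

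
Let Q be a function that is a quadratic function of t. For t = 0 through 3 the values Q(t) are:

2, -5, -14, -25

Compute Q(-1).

7

First differences: -7, -9, -11. Second differences: -2, -2.
Level-2 differences are constant, so Q has degree 2.
Fitting a degree-2 polynomial gives Q(t) = -t² - 6t + 2.
Then Q(-1) = 7.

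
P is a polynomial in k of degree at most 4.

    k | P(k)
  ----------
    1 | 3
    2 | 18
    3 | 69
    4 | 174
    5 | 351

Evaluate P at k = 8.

Write P(k) = ak^4 + bk³ + ck² + dk + e; the 5 given values yield a linear system in the 5 coefficients.
Solving, the leading coefficient vanishes, and P(k) = 3k³ - 6k + 6.
Then P(8) = 1494.

1494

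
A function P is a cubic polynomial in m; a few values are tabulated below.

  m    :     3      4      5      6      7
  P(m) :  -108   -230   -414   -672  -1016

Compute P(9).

-2010

First differences: -122, -184, -258, -344. Second differences: -62, -74, -86. Third differences: -12, -12.
Level-3 differences are constant, so P has degree 3.
Fitting a degree-3 polynomial gives P(m) = -2m³ - 7m² + m + 6.
Then P(9) = -2010.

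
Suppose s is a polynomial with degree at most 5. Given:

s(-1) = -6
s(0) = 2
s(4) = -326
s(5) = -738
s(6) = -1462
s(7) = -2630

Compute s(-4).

-342

Write s(n) = an^5 + bn^4 + cn³ + dn² + en + p; the 6 given values yield a linear system in the 6 coefficients.
Solving, the leading coefficient vanishes, and s(n) = -n^4 - 5n² + 2n + 2.
Then s(-4) = -342.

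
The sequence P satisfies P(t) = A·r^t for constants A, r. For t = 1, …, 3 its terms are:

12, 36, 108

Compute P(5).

Consecutive ratio: 36/12 = 3, and 108/36 = 3, so r = 3.
Then A·3^1 = 12 gives A = 4, and P(t) = 4·3^t.
P(5) = 4·3^5 = 972.

972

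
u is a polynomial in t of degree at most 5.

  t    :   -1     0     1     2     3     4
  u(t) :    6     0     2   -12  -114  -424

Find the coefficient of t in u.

First differences: -6, 2, -14, -102, -310. Second differences: 8, -16, -88, -208. Third differences: -24, -72, -120. Fourth differences: -48, -48.
Level-4 differences are constant, so u has degree 4.
Fitting a degree-4 polynomial gives u(t) = -2t^4 + 6t² - 2t.
The coefficient of t is -2.

-2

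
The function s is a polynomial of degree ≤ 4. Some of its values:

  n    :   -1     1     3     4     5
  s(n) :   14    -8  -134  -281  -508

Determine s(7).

Write s(n) = an^4 + bn³ + cn² + dn + e; the 5 given values yield a linear system in the 5 coefficients.
Solving, the leading coefficient vanishes, and s(n) = -3n³ - 4n² - 8n + 7.
Then s(7) = -1274.

-1274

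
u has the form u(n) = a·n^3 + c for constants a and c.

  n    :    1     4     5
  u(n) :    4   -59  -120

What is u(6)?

From u(1) = 4 and u(4) = -59: 1a + c = 4 and 64a + c = -59.
Subtracting: 63a = -63, so a = -1; then c = 4 − (-1)·1 = 5.
So u(n) = -1n³ + 5, and u(6) = -211.

-211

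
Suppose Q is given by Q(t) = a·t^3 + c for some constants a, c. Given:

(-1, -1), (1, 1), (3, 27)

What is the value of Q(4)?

From Q(-1) = -1 and Q(1) = 1: -1a + c = -1 and 1a + c = 1.
Subtracting: 2a = 2, so a = 1; then c = -1 − 1·(-1) = 0.
So Q(t) = 1t³ + 0, and Q(4) = 64.

64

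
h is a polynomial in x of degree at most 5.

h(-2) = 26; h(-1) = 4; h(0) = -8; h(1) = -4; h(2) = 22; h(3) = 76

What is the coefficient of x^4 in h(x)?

First differences: -22, -12, 4, 26, 54. Second differences: 10, 16, 22, 28. Third differences: 6, 6, 6.
Level-3 differences are constant, so h has degree 3.
Fitting a degree-3 polynomial gives h(x) = x³ + 8x² - 5x - 8.
The coefficient of x^4 is 0.

0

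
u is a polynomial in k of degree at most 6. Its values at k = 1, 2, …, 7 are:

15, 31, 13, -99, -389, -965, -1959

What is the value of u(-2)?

Write u(k) = ak^6 + bk^5 + ck^4 + dk³ + ek² + pk + q; the 7 given values yield a linear system in the 7 coefficients.
Solving, the top 2 coefficients vanish, and u(k) = -k^4 + 8k² + 7k + 1.
Then u(-2) = 3.

3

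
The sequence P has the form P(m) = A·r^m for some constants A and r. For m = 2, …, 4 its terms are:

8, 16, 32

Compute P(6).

128

Consecutive ratio: 16/8 = 2, and 32/16 = 2, so r = 2.
Then A·2^2 = 8 gives A = 2, and P(m) = 2·2^m.
P(6) = 2·2^6 = 128.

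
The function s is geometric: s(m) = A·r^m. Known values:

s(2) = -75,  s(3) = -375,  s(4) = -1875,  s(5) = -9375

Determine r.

5

Consecutive ratio: -375/(-75) = 5, and -1875/(-375) = 5, so r = 5.
Then A·5^2 = -75 gives A = -3, and s(m) = -3·5^m.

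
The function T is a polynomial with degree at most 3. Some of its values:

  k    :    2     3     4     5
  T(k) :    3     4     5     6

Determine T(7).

First differences: 1, 1, 1.
Level-1 differences are constant, so T has degree 1.
Fitting a degree-1 polynomial gives T(k) = k + 1.
Then T(7) = 8.

8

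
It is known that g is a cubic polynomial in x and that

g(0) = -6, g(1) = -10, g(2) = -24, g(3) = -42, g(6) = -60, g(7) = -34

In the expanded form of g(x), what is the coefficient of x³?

1

Write g(x) = ax³ + bx² + cx + d; the 6 given values yield a linear system in the 4 coefficients.
Solving, g(x) = x³ - 8x² + 3x - 6.
The coefficient of x³ is 1.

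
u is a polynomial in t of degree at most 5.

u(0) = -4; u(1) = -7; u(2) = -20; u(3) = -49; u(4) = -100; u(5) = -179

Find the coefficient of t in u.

0

Write u(t) = at^5 + bt^4 + ct³ + dt² + et + p; the 6 given values yield a linear system in the 6 coefficients.
Solving, the top 2 coefficients vanish, and u(t) = -t³ - 2t² - 4.
The coefficient of t is 0.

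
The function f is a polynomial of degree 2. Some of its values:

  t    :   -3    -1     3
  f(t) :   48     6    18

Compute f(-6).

171

Write f(t) = at² + bt + c; the 3 given values yield a linear system in the 3 coefficients.
Solving, f(t) = 4t² - 5t - 3.
Then f(-6) = 171.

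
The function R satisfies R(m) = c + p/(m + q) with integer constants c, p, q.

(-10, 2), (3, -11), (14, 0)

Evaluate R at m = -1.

5

(R(m) − c)(m + q) = p for each data point; the three points give a linear system in c and q, then p follows.
Solving: c = 1, q = -2, p = -12, so R(m) = 1 − 12/(m − 2).
Then R(-1) = 1 − 12/(-3) = 5.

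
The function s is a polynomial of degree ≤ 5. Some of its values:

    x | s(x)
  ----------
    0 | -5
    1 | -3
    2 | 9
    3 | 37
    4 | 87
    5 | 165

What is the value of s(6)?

Write s(x) = ax^5 + bx^4 + cx³ + dx² + ex + p; the 6 given values yield a linear system in the 6 coefficients.
Solving, the top 2 coefficients vanish, and s(x) = x³ + 2x² - x - 5.
Then s(6) = 277.

277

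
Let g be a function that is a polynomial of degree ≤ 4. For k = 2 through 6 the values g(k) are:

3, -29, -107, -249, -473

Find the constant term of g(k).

1

First differences: -32, -78, -142, -224. Second differences: -46, -64, -82. Third differences: -18, -18.
Level-3 differences are constant, so g has degree 3.
Fitting a degree-3 polynomial gives g(k) = -3k³ + 4k² + 5k + 1.
The constant term is g(0) = 1.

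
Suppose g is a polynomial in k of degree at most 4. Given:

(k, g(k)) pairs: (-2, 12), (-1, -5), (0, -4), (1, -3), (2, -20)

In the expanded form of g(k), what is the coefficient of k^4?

First differences: -17, 1, 1, -17. Second differences: 18, 0, -18. Third differences: -18, -18.
Level-3 differences are constant, so g has degree 3.
Fitting a degree-3 polynomial gives g(k) = -3k³ + 4k - 4.
The coefficient of k^4 is 0.

0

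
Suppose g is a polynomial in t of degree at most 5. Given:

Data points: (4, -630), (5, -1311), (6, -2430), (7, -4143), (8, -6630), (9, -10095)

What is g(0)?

First differences: -681, -1119, -1713, -2487, -3465. Second differences: -438, -594, -774, -978. Third differences: -156, -180, -204. Fourth differences: -24, -24.
Level-4 differences are constant, so g has degree 4.
Fitting a degree-4 polynomial gives g(t) = -t^4 - 4t³ - 8t² + 4t - 6.
The constant term is g(0) = -6.

-6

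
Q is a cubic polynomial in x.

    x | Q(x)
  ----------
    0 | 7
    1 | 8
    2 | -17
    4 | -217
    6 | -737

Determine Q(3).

-86

Write Q(x) = ax³ + bx² + cx + d; the 5 given values yield a linear system in the 4 coefficients.
Solving, Q(x) = -3x³ - 4x² + 8x + 7.
Then Q(3) = -86.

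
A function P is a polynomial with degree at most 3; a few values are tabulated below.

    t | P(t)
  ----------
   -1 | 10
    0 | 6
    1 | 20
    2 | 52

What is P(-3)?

72

First differences: -4, 14, 32. Second differences: 18, 18.
Level-2 differences are constant, so P has degree 2.
Fitting a degree-2 polynomial gives P(t) = 9t² + 5t + 6.
Then P(-3) = 72.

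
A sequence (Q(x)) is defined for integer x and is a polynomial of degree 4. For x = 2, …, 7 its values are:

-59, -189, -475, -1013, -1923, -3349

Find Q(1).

-13

First differences: -130, -286, -538, -910, -1426. Second differences: -156, -252, -372, -516. Third differences: -96, -120, -144. Fourth differences: -24, -24.
Level-4 differences are constant, so Q has degree 4.
Fitting a degree-4 polynomial gives Q(x) = -x^4 - 2x³ - 5x² - 2x - 3.
Then Q(1) = -13.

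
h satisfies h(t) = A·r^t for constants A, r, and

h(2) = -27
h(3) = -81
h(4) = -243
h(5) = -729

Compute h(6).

-2187

Consecutive ratio: -81/(-27) = 3, and -243/(-81) = 3, so r = 3.
Then A·3^2 = -27 gives A = -3, and h(t) = -3·3^t.
h(6) = -3·3^6 = -2187.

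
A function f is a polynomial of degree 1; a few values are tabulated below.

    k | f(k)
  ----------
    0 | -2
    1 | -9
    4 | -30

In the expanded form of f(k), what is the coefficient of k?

-7

Write f(k) = ak + b; the 3 given values yield a linear system in the 2 coefficients.
Solving, f(k) = -7k - 2.
The coefficient of k is -7.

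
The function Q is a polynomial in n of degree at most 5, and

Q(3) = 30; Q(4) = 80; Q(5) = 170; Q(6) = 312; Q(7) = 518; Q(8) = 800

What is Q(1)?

2

First differences: 50, 90, 142, 206, 282. Second differences: 40, 52, 64, 76. Third differences: 12, 12, 12.
Level-3 differences are constant, so Q has degree 3.
Fitting a degree-3 polynomial gives Q(n) = 2n³ - 4n² + 4n.
Then Q(1) = 2.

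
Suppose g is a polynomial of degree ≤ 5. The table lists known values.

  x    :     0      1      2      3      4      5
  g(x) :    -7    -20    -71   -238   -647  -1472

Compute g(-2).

Write g(x) = ax^5 + bx^4 + cx³ + dx² + ex + p; the 6 given values yield a linear system in the 6 coefficients.
Solving, the leading coefficient vanishes, and g(x) = -2x^4 - x³ - 2x² - 8x - 7.
Then g(-2) = -23.

-23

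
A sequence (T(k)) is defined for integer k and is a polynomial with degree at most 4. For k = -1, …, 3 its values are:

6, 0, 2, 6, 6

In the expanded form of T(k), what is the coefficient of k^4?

0

First differences: -6, 2, 4, 0. Second differences: 8, 2, -4. Third differences: -6, -6.
Level-3 differences are constant, so T has degree 3.
Fitting a degree-3 polynomial gives T(k) = -k³ + 4k² - k.
The coefficient of k^4 is 0.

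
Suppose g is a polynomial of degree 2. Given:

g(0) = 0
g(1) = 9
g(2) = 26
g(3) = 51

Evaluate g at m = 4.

First differences: 9, 17, 25. Second differences: 8, 8.
Level-2 differences are constant, so g has degree 2.
Fitting a degree-2 polynomial gives g(m) = 4m² + 5m.
Then g(4) = 84.

84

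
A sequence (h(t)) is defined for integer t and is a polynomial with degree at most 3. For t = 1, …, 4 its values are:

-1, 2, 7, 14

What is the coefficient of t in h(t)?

Write h(t) = at³ + bt² + ct + d; the 4 given values yield a linear system in the 4 coefficients.
Solving, the leading coefficient vanishes, and h(t) = t² - 2.
The coefficient of t is 0.

0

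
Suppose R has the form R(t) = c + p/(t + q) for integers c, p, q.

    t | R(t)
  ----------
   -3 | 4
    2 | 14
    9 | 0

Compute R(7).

(R(t) − c)(t + q) = p for each data point; the three points give a linear system in c and q, then p follows.
Solving: c = 2, q = -3, p = -12, so R(t) = 2 − 12/(t − 3).
Then R(7) = 2 − 12/4 = -1.

-1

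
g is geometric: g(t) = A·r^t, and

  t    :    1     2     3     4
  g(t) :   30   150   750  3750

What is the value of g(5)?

Consecutive ratio: 150/30 = 5, and 750/150 = 5, so r = 5.
Then A·5^1 = 30 gives A = 6, and g(t) = 6·5^t.
g(5) = 6·5^5 = 18750.

18750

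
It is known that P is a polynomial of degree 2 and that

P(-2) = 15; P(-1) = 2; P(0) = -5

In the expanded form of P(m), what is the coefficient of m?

-4

Write P(m) = am² + bm + c; the 3 given values yield a linear system in the 3 coefficients.
Solving, P(m) = 3m² - 4m - 5.
The coefficient of m is -4.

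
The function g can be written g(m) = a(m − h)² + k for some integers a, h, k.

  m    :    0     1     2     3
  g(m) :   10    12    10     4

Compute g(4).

-6

First differences 2, -2, -6; second difference -4 = 2a, so a = -2.
Expanding, the m-coefficient is −2ah = 4h; matching it to the data gives h = 1, and then k = 12.
So g(m) = -2(m − 1)² + 12.
g(4) = -2·3² + 12 = -6.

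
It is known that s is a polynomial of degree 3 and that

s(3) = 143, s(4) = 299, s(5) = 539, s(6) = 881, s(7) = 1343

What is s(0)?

-1

Write s(m) = am³ + bm² + cm + d; the 5 given values yield a linear system in the 4 coefficients.
Solving, s(m) = 3m³ + 6m² + 3m - 1.
The constant term is s(0) = -1.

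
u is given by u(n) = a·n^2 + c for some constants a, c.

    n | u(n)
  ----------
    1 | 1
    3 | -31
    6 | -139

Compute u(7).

-191

From u(1) = 1 and u(3) = -31: 1a + c = 1 and 9a + c = -31.
Subtracting: 8a = -32, so a = -4; then c = 1 − (-4)·1 = 5.
So u(n) = -4n² + 5, and u(7) = -191.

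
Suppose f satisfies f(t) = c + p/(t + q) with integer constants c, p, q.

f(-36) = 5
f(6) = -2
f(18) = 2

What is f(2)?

(f(t) − c)(t + q) = p for each data point; the three points give a linear system in c and q, then p follows.
Solving: c = 4, q = 0, p = -36, so f(t) = 4 − 36/(t + 0).
Then f(2) = 4 − 36/2 = -14.

-14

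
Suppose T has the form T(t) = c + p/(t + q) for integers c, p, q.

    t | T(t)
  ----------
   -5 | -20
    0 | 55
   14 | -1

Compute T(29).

-3

(T(t) − c)(t + q) = p for each data point; the three points give a linear system in c and q, then p follows.
Solving: c = -5, q = 1, p = 60, so T(t) = -5 + 60/(t + 1).
Then T(29) = -5 + 60/30 = -3.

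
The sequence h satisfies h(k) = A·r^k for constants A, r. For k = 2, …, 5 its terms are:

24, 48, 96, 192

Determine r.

Consecutive ratio: 48/24 = 2, and 96/48 = 2, so r = 2.
Then A·2^2 = 24 gives A = 6, and h(k) = 6·2^k.

2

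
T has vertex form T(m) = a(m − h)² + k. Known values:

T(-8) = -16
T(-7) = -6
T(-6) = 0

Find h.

-5

First differences 10, 6; second difference -4 = 2a, so a = -2.
Expanding, the m-coefficient is −2ah = 4h; matching it to the data gives h = -5, and then k = 2.
So T(m) = -2(m + 5)² + 2.
Hence h = -5.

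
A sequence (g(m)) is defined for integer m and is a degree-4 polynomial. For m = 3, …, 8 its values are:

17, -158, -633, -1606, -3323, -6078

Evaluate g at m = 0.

Write g(m) = am^4 + bm³ + cm² + dm + e; the 6 given values yield a linear system in the 5 coefficients.
Solving, g(m) = -2m^4 + 3m³ + 8m² + 8m + 2.
Then g(0) = 2.

2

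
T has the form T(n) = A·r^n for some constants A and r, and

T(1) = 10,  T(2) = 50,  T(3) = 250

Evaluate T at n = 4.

Consecutive ratio: 50/10 = 5, and 250/50 = 5, so r = 5.
Then A·5^1 = 10 gives A = 2, and T(n) = 2·5^n.
T(4) = 2·5^4 = 1250.

1250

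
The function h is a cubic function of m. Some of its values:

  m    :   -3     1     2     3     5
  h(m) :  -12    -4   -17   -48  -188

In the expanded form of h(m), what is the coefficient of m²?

-3

Write h(m) = am³ + bm² + cm + d; the 5 given values yield a linear system in the 4 coefficients.
Solving, h(m) = -m³ - 3m² + 3m - 3.
The coefficient of m² is -3.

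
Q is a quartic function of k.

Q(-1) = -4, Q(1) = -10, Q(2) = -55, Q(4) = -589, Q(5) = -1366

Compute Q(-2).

Write Q(k) = ak^4 + bk³ + ck² + dk + e; the 5 given values yield a linear system in the 5 coefficients.
Solving, Q(k) = -2k^4 - 4k² - 3k - 1.
Then Q(-2) = -43.

-43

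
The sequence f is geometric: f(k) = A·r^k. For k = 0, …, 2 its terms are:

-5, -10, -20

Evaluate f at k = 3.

-40

Consecutive ratio: -10/(-5) = 2, and -20/(-10) = 2, so r = 2.
Then A·2^0 = -5 gives A = -5, and f(k) = -5·2^k.
f(3) = -5·2^3 = -40.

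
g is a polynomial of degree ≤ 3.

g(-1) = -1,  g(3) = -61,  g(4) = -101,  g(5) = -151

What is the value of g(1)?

Write g(t) = at³ + bt² + ct + d; the 4 given values yield a linear system in the 4 coefficients.
Solving, the leading coefficient vanishes, and g(t) = -5t² - 5t - 1.
Then g(1) = -11.

-11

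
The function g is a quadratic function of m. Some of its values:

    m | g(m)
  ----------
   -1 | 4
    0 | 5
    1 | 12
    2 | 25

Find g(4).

First differences: 1, 7, 13. Second differences: 6, 6.
Level-2 differences are constant, so g has degree 2.
Fitting a degree-2 polynomial gives g(m) = 3m² + 4m + 5.
Then g(4) = 69.

69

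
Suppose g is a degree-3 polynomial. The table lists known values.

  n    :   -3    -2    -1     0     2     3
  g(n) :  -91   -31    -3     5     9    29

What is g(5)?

Write g(n) = an³ + bn² + cn + d; the 6 given values yield a linear system in the 4 coefficients.
Solving, g(n) = 2n³ - 4n² + 2n + 5.
Then g(5) = 165.

165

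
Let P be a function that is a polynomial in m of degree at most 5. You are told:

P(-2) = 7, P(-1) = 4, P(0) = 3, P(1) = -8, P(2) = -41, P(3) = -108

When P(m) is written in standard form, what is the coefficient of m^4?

0

First differences: -3, -1, -11, -33, -67. Second differences: 2, -10, -22, -34. Third differences: -12, -12, -12.
Level-3 differences are constant, so P has degree 3.
Fitting a degree-3 polynomial gives P(m) = -2m³ - 5m² - 4m + 3.
The coefficient of m^4 is 0.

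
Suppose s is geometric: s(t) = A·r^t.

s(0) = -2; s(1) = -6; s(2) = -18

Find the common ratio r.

Consecutive ratio: -6/(-2) = 3, and -18/(-6) = 3, so r = 3.
Then A·3^0 = -2 gives A = -2, and s(t) = -2·3^t.

3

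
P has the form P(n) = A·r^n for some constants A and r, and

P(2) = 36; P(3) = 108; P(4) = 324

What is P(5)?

972

Consecutive ratio: 108/36 = 3, and 324/108 = 3, so r = 3.
Then A·3^2 = 36 gives A = 4, and P(n) = 4·3^n.
P(5) = 4·3^5 = 972.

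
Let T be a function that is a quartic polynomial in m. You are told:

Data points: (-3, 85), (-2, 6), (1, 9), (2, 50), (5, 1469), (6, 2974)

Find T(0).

4

Write T(m) = am^4 + bm³ + cm² + dm + e; the 6 given values yield a linear system in the 5 coefficients.
Solving, T(m) = 2m^4 + 2m³ - 2m² + 3m + 4.
Then T(0) = 4.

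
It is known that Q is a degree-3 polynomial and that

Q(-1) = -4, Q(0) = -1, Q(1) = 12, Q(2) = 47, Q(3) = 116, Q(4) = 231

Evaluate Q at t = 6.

First differences: 3, 13, 35, 69, 115. Second differences: 10, 22, 34, 46. Third differences: 12, 12, 12.
Level-3 differences are constant, so Q has degree 3.
Fitting a degree-3 polynomial gives Q(t) = 2t³ + 5t² + 6t - 1.
Then Q(6) = 647.

647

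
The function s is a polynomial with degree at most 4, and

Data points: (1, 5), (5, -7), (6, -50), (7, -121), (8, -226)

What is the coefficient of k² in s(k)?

Write s(k) = ak^4 + bk³ + ck² + dk + e; the 5 given values yield a linear system in the 5 coefficients.
Solving, the leading coefficient vanishes, and s(k) = -k³ + 4k² + 4k - 2.
The coefficient of k² is 4.

4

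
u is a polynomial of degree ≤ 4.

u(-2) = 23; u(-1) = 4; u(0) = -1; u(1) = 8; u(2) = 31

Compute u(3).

Write u(m) = am^4 + bm³ + cm² + dm + e; the 5 given values yield a linear system in the 5 coefficients.
Solving, the top 2 coefficients vanish, and u(m) = 7m² + 2m - 1.
Then u(3) = 68.

68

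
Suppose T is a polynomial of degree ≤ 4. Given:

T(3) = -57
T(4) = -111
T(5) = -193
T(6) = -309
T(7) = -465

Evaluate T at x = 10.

Write T(x) = ax^4 + bx³ + cx² + dx + e; the 5 given values yield a linear system in the 5 coefficients.
Solving, the leading coefficient vanishes, and T(x) = -x³ - 2x² - 3x - 3.
Then T(10) = -1233.

-1233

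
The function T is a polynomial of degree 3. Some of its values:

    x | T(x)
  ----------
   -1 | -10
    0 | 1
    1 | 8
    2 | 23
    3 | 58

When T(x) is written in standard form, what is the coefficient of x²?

-2

First differences: 11, 7, 15, 35. Second differences: -4, 8, 20. Third differences: 12, 12.
Level-3 differences are constant, so T has degree 3.
Fitting a degree-3 polynomial gives T(x) = 2x³ - 2x² + 7x + 1.
The coefficient of x² is -2.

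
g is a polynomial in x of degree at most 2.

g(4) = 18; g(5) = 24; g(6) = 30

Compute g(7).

First differences: 6, 6.
Level-1 differences are constant, so g has degree 1.
Fitting a degree-1 polynomial gives g(x) = 6x - 6.
Then g(7) = 36.

36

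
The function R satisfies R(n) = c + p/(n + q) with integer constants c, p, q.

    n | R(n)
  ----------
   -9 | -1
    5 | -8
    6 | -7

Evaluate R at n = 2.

(R(n) − c)(n + q) = p for each data point; the three points give a linear system in c and q, then p follows.
Solving: c = -3, q = -1, p = -20, so R(n) = -3 − 20/(n − 1).
Then R(2) = -3 − 20/1 = -23.

-23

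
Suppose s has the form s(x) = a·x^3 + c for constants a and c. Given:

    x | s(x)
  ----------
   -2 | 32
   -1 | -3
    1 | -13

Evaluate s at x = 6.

From s(-2) = 32 and s(-1) = -3: -8a + c = 32 and -1a + c = -3.
Subtracting: 7a = -35, so a = -5; then c = 32 − (-5)·(-8) = -8.
So s(x) = -5x³ − 8, and s(6) = -1088.

-1088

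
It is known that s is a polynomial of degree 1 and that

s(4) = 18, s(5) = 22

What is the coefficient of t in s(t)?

Write s(t) = at + b; the 2 given values yield a linear system in the 2 coefficients.
Solving, s(t) = 4t + 2.
The coefficient of t is 4.

4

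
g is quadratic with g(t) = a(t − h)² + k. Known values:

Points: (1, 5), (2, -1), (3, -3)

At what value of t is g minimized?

3

First differences -6, -2; second difference 4 = 2a, so a = 2.
Expanding, the t-coefficient is −2ah = -4h; matching it to the data gives h = 3, and then k = -3.
So g(t) = 2(t − 3)² − 3.
Hence h = 3.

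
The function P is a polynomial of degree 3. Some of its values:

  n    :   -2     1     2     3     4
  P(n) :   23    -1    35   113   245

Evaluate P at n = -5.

-7

Write P(n) = an³ + bn² + cn + d; the 5 given values yield a linear system in the 4 coefficients.
Solving, P(n) = 2n³ + 9n² - 5n - 7.
Then P(-5) = -7.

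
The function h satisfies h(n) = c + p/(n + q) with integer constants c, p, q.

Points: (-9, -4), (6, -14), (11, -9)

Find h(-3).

-2

(h(n) − c)(n + q) = p for each data point; the three points give a linear system in c and q, then p follows.
Solving: c = -6, q = -3, p = -24, so h(n) = -6 − 24/(n − 3).
Then h(-3) = -6 − 24/(-6) = -2.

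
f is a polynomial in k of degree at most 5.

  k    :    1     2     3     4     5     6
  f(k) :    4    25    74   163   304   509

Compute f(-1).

First differences: 21, 49, 89, 141, 205. Second differences: 28, 40, 52, 64. Third differences: 12, 12, 12.
Level-3 differences are constant, so f has degree 3.
Fitting a degree-3 polynomial gives f(k) = 2k³ + 2k² + k - 1.
Then f(-1) = -2.

-2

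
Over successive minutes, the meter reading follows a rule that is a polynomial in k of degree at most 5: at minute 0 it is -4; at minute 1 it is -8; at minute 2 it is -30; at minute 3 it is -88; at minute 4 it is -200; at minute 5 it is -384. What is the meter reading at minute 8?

-1548

Write the value at k as Q(k).
Write Q(k) = ak^5 + bk^4 + ck³ + dk² + ek + p; the 6 given values yield a linear system in the 6 coefficients.
Solving, the top 2 coefficients vanish, and Q(k) = -3k³ - k - 4.
Then Q(8) = -1548.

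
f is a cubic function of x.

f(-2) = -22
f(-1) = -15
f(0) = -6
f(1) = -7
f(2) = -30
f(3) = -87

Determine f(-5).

Write f(x) = ax³ + bx² + cx + d; the 6 given values yield a linear system in the 4 coefficients.
Solving, f(x) = -2x³ - 5x² + 6x - 6.
Then f(-5) = 89.

89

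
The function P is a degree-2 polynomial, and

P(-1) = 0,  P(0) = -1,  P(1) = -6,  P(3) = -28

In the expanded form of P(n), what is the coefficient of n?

Write P(n) = an² + bn + c; the 4 given values yield a linear system in the 3 coefficients.
Solving, P(n) = -2n² - 3n - 1.
The coefficient of n is -3.

-3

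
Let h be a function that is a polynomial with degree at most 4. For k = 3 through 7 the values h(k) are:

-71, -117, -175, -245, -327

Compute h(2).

Write h(k) = ak^4 + bk³ + ck² + dk + e; the 5 given values yield a linear system in the 5 coefficients.
Solving, the top 2 coefficients vanish, and h(k) = -6k² - 4k - 5.
Then h(2) = -37.

-37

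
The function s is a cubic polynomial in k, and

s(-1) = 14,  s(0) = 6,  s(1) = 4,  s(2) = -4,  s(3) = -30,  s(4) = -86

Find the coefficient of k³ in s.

First differences: -8, -2, -8, -26, -56. Second differences: 6, -6, -18, -30. Third differences: -12, -12, -12.
Level-3 differences are constant, so s has degree 3.
Fitting a degree-3 polynomial gives s(k) = -2k³ + 3k² - 3k + 6.
The coefficient of k³ is -2.

-2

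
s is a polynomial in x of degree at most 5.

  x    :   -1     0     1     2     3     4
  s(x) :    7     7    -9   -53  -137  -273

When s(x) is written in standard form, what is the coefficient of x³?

First differences: 0, -16, -44, -84, -136. Second differences: -16, -28, -40, -52. Third differences: -12, -12, -12.
Level-3 differences are constant, so s has degree 3.
Fitting a degree-3 polynomial gives s(x) = -2x³ - 8x² - 6x + 7.
The coefficient of x³ is -2.

-2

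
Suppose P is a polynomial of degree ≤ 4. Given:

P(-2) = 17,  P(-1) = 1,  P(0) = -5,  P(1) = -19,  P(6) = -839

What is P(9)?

Write P(m) = am^4 + bm³ + cm² + dm + e; the 5 given values yield a linear system in the 5 coefficients.
Solving, the leading coefficient vanishes, and P(m) = -3m³ - 4m² - 7m - 5.
Then P(9) = -2579.

-2579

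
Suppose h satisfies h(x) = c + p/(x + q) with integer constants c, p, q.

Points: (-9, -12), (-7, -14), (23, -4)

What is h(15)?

(h(x) − c)(x + q) = p for each data point; the three points give a linear system in c and q, then p follows.
Solving: c = -6, q = 1, p = 48, so h(x) = -6 + 48/(x + 1).
Then h(15) = -6 + 48/16 = -3.

-3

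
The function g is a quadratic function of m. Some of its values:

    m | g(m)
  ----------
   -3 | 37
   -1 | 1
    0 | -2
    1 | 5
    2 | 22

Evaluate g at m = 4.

Write g(m) = am² + bm + c; the 5 given values yield a linear system in the 3 coefficients.
Solving, g(m) = 5m² + 2m - 2.
Then g(4) = 86.

86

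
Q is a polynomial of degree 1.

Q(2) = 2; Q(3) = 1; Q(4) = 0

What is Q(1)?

First differences: -1, -1.
Level-1 differences are constant, so Q has degree 1.
Fitting a degree-1 polynomial gives Q(k) = -k + 4.
Then Q(1) = 3.

3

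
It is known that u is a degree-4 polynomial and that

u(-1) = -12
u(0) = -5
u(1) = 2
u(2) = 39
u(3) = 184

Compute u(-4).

387

Write u(n) = an^4 + bn³ + cn² + dn + e; the 5 given values yield a linear system in the 5 coefficients.
Solving, u(n) = 2n^4 + n³ - 2n² + 6n - 5.
Then u(-4) = 387.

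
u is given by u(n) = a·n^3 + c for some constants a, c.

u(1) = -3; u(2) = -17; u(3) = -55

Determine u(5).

-251

From u(1) = -3 and u(2) = -17: 1a + c = -3 and 8a + c = -17.
Subtracting: 7a = -14, so a = -2; then c = -3 − (-2)·1 = -1.
So u(n) = -2n³ − 1, and u(5) = -251.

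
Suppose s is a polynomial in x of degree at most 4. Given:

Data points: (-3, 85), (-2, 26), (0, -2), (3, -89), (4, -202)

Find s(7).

Write s(x) = ax^4 + bx³ + cx² + dx + e; the 5 given values yield a linear system in the 5 coefficients.
Solving, the leading coefficient vanishes, and s(x) = -3x³ - 2x - 2.
Then s(7) = -1045.

-1045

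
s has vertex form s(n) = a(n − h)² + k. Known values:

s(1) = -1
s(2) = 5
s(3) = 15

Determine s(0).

-3

First differences 6, 10; second difference 4 = 2a, so a = 2.
Expanding, the n-coefficient is −2ah = -4h; matching it to the data gives h = 0, and then k = -3.
So s(n) = 2(n + 0)² − 3.
s(0) = 2·0² − 3 = -3.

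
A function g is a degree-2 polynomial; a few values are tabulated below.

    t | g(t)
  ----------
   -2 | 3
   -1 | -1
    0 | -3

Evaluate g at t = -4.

Write g(t) = at² + bt + c; the 3 given values yield a linear system in the 3 coefficients.
Solving, g(t) = t² - t - 3.
Then g(-4) = 17.

17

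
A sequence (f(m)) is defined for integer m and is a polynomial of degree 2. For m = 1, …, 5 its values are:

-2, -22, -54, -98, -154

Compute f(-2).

-14

First differences: -20, -32, -44, -56. Second differences: -12, -12, -12.
Level-2 differences are constant, so f has degree 2.
Fitting a degree-2 polynomial gives f(m) = -6m² - 2m + 6.
Then f(-2) = -14.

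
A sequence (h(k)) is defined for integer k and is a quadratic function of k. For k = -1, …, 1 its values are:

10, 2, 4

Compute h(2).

16

Write h(k) = ak² + bk + c; the 3 given values yield a linear system in the 3 coefficients.
Solving, h(k) = 5k² - 3k + 2.
Then h(2) = 16.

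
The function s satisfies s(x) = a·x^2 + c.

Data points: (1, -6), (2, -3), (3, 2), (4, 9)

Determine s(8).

57

From s(1) = -6 and s(2) = -3: 1a + c = -6 and 4a + c = -3.
Subtracting: 3a = 3, so a = 1; then c = -6 − 1·1 = -7.
So s(x) = 1x² − 7, and s(8) = 57.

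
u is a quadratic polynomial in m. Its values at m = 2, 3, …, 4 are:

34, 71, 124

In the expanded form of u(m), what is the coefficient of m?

-3

Write u(m) = am² + bm + c; the 3 given values yield a linear system in the 3 coefficients.
Solving, u(m) = 8m² - 3m + 8.
The coefficient of m is -3.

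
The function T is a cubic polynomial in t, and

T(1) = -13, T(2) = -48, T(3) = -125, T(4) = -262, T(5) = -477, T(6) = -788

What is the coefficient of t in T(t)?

-5

Write T(t) = at³ + bt² + ct + d; the 6 given values yield a linear system in the 4 coefficients.
Solving, T(t) = -3t³ - 3t² - 5t - 2.
The coefficient of t is -5.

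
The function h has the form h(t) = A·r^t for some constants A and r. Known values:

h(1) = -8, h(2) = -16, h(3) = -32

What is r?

2

Consecutive ratio: -16/(-8) = 2, and -32/(-16) = 2, so r = 2.
Then A·2^1 = -8 gives A = -4, and h(t) = -4·2^t.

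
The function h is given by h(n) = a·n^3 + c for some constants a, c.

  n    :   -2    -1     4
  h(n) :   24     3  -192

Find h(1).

-3

From h(-2) = 24 and h(-1) = 3: -8a + c = 24 and -1a + c = 3.
Subtracting: 7a = -21, so a = -3; then c = 24 − (-3)·(-8) = 0.
So h(n) = -3n³ + 0, and h(1) = -3.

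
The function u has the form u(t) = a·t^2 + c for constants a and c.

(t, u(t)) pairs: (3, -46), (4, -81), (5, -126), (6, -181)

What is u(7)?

-246

From u(3) = -46 and u(4) = -81: 9a + c = -46 and 16a + c = -81.
Subtracting: 7a = -35, so a = -5; then c = -46 − (-5)·9 = -1.
So u(t) = -5t² − 1, and u(7) = -246.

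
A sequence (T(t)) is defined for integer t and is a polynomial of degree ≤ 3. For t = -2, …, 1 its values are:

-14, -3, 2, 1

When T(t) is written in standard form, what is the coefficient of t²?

First differences: 11, 5, -1. Second differences: -6, -6.
Level-2 differences are constant, so T has degree 2.
Fitting a degree-2 polynomial gives T(t) = -3t² + 2t + 2.
The coefficient of t² is -3.

-3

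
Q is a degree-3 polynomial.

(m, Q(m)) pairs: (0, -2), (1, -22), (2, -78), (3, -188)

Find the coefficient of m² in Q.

-9

Write Q(m) = am³ + bm² + cm + d; the 4 given values yield a linear system in the 4 coefficients.
Solving, Q(m) = -3m³ - 9m² - 8m - 2.
The coefficient of m² is -9.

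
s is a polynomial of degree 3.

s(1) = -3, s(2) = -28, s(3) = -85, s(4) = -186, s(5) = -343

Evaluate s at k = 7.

Write s(k) = ak³ + bk² + ck + d; the 5 given values yield a linear system in the 4 coefficients.
Solving, s(k) = -2k³ - 4k² + k + 2.
Then s(7) = -873.

-873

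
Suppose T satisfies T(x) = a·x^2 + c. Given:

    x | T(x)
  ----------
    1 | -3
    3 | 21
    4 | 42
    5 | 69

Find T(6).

102

From T(1) = -3 and T(3) = 21: 1a + c = -3 and 9a + c = 21.
Subtracting: 8a = 24, so a = 3; then c = -3 − 3·1 = -6.
So T(x) = 3x² − 6, and T(6) = 102.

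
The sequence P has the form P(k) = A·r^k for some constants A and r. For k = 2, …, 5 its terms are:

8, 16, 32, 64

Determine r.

Consecutive ratio: 16/8 = 2, and 32/16 = 2, so r = 2.
Then A·2^2 = 8 gives A = 2, and P(k) = 2·2^k.

2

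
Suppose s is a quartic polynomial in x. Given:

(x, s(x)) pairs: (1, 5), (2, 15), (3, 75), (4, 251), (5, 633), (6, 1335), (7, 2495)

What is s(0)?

3

First differences: 10, 60, 176, 382, 702, 1160. Second differences: 50, 116, 206, 320, 458. Third differences: 66, 90, 114, 138. Fourth differences: 24, 24, 24.
Level-4 differences are constant, so s has degree 4.
Fitting a degree-4 polynomial gives s(x) = x^4 + x³ - 6x² + 6x + 3.
The constant term is s(0) = 3.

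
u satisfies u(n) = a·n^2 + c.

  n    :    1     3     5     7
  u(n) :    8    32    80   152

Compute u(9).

248

From u(1) = 8 and u(3) = 32: 1a + c = 8 and 9a + c = 32.
Subtracting: 8a = 24, so a = 3; then c = 8 − 3·1 = 5.
So u(n) = 3n² + 5, and u(9) = 248.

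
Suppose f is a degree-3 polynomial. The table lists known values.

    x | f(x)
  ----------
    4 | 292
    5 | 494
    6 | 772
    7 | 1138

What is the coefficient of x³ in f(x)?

Write f(x) = ax³ + bx² + cx + d; the 4 given values yield a linear system in the 4 coefficients.
Solving, f(x) = 2x³ + 8x² + 8x + 4.
The coefficient of x³ is 2.

2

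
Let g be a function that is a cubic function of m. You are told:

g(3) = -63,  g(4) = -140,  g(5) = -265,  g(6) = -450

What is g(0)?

0

Write g(m) = am³ + bm² + cm + d; the 4 given values yield a linear system in the 4 coefficients.
Solving, g(m) = -2m³ - 3m.
The constant term is g(0) = 0.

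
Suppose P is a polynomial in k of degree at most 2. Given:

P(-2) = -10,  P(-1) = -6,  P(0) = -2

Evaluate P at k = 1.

First differences: 4, 4.
Level-1 differences are constant, so P has degree 1.
Fitting a degree-1 polynomial gives P(k) = 4k - 2.
Then P(1) = 2.

2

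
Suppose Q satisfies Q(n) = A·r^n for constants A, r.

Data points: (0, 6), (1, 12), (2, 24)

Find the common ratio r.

2

Consecutive ratio: 12/6 = 2, and 24/12 = 2, so r = 2.
Then A·2^0 = 6 gives A = 6, and Q(n) = 6·2^n.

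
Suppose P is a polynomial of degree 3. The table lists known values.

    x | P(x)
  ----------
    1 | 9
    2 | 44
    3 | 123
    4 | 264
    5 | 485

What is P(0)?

0

First differences: 35, 79, 141, 221. Second differences: 44, 62, 80. Third differences: 18, 18.
Level-3 differences are constant, so P has degree 3.
Fitting a degree-3 polynomial gives P(x) = 3x³ + 4x² + 2x.
The constant term is P(0) = 0.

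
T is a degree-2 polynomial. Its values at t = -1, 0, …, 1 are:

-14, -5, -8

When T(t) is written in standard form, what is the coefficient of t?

Write T(t) = at² + bt + c; the 3 given values yield a linear system in the 3 coefficients.
Solving, T(t) = -6t² + 3t - 5.
The coefficient of t is 3.

3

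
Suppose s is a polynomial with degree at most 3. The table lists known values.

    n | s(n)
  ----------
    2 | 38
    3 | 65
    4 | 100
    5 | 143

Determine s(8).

320

First differences: 27, 35, 43. Second differences: 8, 8.
Level-2 differences are constant, so s has degree 2.
Fitting a degree-2 polynomial gives s(n) = 4n² + 7n + 8.
Then s(8) = 320.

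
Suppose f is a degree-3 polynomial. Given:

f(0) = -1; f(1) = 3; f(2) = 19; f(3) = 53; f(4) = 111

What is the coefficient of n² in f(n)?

3

Write f(n) = an³ + bn² + cn + d; the 5 given values yield a linear system in the 4 coefficients.
Solving, f(n) = n³ + 3n² - 1.
The coefficient of n² is 3.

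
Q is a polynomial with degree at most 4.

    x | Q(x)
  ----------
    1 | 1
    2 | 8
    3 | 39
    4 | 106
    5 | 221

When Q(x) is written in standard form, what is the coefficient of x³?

2

First differences: 7, 31, 67, 115. Second differences: 24, 36, 48. Third differences: 12, 12.
Level-3 differences are constant, so Q has degree 3.
Fitting a degree-3 polynomial gives Q(x) = 2x³ - 7x + 6.
The coefficient of x³ is 2.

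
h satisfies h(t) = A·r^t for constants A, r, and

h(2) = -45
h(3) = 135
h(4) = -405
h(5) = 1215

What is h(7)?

10935

Consecutive ratio: 135/(-45) = -3, and -405/135 = -3, so r = -3.
Then A·(-3)^2 = -45 gives A = -5, and h(t) = -5·(-3)^t.
h(7) = -5·(-3)^7 = 10935.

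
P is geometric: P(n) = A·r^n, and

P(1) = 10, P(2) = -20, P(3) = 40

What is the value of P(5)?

160

Consecutive ratio: -20/10 = -2, and 40/(-20) = -2, so r = -2.
Then A·(-2)^1 = 10 gives A = -5, and P(n) = -5·(-2)^n.
P(5) = -5·(-2)^5 = 160.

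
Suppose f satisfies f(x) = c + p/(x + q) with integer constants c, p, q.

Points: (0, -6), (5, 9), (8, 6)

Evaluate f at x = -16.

2

(f(x) − c)(x + q) = p for each data point; the three points give a linear system in c and q, then p follows.
Solving: c = 3, q = -2, p = 18, so f(x) = 3 + 18/(x − 2).
Then f(-16) = 3 + 18/(-18) = 2.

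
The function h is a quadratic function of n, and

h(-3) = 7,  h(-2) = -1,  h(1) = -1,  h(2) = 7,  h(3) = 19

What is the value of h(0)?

Write h(n) = an² + bn + c; the 5 given values yield a linear system in the 3 coefficients.
Solving, h(n) = 2n² + 2n - 5.
Then h(0) = -5.

-5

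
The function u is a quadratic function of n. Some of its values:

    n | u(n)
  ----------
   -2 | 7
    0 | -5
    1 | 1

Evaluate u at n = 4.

67

Write u(n) = an² + bn + c; the 3 given values yield a linear system in the 3 coefficients.
Solving, u(n) = 4n² + 2n - 5.
Then u(4) = 67.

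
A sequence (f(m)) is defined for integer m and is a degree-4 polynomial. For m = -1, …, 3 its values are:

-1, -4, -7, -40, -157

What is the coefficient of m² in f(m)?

Write f(m) = am^4 + bm³ + cm² + dm + e; the 5 given values yield a linear system in the 5 coefficients.
Solving, f(m) = -m^4 - 3m³ + m² - 4.
The coefficient of m² is 1.

1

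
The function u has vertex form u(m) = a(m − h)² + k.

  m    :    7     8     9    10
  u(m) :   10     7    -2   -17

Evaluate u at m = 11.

First differences -3, -9, -15; second difference -6 = 2a, so a = -3.
Expanding, the m-coefficient is −2ah = 6h; matching it to the data gives h = 7, and then k = 10.
So u(m) = -3(m − 7)² + 10.
u(11) = -3·4² + 10 = -38.

-38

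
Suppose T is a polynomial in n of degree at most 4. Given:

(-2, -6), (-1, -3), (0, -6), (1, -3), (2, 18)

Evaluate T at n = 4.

Write T(n) = an^4 + bn³ + cn² + dn + e; the 5 given values yield a linear system in the 5 coefficients.
Solving, the leading coefficient vanishes, and T(n) = 2n³ + 3n² - 2n - 6.
Then T(4) = 162.

162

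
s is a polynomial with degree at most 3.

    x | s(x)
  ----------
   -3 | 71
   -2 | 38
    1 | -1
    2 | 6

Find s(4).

50

Write s(x) = ax³ + bx² + cx + d; the 4 given values yield a linear system in the 4 coefficients.
Solving, the leading coefficient vanishes, and s(x) = 5x² - 8x + 2.
Then s(4) = 50.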